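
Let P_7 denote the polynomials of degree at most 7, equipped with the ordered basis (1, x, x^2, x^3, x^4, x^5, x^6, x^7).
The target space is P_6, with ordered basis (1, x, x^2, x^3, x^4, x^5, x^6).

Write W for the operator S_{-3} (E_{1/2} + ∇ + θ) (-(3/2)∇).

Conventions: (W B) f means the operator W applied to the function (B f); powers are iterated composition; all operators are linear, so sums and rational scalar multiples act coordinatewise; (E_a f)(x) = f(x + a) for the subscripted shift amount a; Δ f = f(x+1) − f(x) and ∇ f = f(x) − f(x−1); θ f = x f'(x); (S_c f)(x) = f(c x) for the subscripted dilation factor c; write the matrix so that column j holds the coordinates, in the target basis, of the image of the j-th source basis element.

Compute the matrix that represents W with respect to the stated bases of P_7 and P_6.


image of 1: 0
image of x: -3/2
image of x^2: 18x - 3
image of x^3: -(243/2)x^2 + (27/2)x + 69/8
image of x^4: 648x^3 - (171/2)x - 21
image of x^5: -(6075/2)x^4 - 405x^3 + (2025/4)x^2 + (585/2)x + 1437/32
image of x^6: 13122x^5 + 3645x^4 - (4455/2)x^3 - 2430x^2 - (12501/16)x - 93
image of x^7: -(107163/2)x^6 - (45927/2)x^5 + (59535/8)x^4 + (31185/2)x^3 + (253449/32)x^2 + (3843/2)x + 24189/128
each image's coordinates form column j of the matrix

the matrix is [[0, -3/2, -3, 69/8, -21, 1437/32, -93, 24189/128]; [0, 0, 18, 27/2, -171/2, 585/2, -12501/16, 3843/2]; [0, 0, 0, -243/2, 0, 2025/4, -2430, 253449/32]; [0, 0, 0, 0, 648, -405, -4455/2, 31185/2]; [0, 0, 0, 0, 0, -6075/2, 3645, 59535/8]; [0, 0, 0, 0, 0, 0, 13122, -45927/2]; [0, 0, 0, 0, 0, 0, 0, -107163/2]] (rows listed top to bottom)


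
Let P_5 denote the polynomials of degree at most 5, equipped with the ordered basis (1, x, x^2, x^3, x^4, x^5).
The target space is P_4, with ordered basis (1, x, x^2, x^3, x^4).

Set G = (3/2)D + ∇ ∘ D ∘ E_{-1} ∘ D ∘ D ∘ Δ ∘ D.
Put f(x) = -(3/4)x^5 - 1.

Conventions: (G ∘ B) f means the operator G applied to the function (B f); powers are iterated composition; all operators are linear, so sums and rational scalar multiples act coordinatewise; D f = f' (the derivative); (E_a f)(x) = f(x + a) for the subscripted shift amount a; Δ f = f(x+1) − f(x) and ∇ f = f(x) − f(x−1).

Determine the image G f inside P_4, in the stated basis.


g(x) = -(45/8)x^4

D f = -(15/4)x^4
((3/2)D) f = -(45/8)x^4
D f = -(15/4)x^4
Δ D f = -15x^3 - (45/2)x^2 - 15x - 15/4
D (Δ ∘ D) f = -45x^2 - 45x - 15
D D (Δ ∘ D) f = -90x - 45
E_{-1} D D (Δ ∘ D) f = -90x + 45
D (E_{-1} ∘ D ∘ D) (Δ ∘ D) f = -90
∇ (D ∘ E_{-1} ∘ D ∘ D) (Δ ∘ D) f = 0
((3/2)D + ∇ ∘ D ∘ E_{-1} ∘ D ∘ D ∘ Δ ∘ D) f = -(45/8)x^4


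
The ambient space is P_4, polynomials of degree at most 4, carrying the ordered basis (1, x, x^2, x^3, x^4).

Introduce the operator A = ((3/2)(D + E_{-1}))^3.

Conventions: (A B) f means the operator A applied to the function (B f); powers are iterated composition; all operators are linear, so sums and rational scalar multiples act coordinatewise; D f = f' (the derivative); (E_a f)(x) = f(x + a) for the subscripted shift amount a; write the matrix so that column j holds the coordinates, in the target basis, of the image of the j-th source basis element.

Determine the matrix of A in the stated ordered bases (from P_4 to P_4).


image of 1: 27/8
image of x: (27/8)x
image of x^2: (27/8)x^2 + 81/8
image of x^3: (27/8)x^3 + (243/8)x - 81/8
image of x^4: (27/8)x^4 + (243/4)x^2 - (81/2)x + 567/8
each image's coordinates form column j of the matrix

the matrix is [[27/8, 0, 81/8, -81/8, 567/8]; [0, 27/8, 0, 243/8, -81/2]; [0, 0, 27/8, 0, 243/4]; [0, 0, 0, 27/8, 0]; [0, 0, 0, 0, 27/8]] (rows listed top to bottom)


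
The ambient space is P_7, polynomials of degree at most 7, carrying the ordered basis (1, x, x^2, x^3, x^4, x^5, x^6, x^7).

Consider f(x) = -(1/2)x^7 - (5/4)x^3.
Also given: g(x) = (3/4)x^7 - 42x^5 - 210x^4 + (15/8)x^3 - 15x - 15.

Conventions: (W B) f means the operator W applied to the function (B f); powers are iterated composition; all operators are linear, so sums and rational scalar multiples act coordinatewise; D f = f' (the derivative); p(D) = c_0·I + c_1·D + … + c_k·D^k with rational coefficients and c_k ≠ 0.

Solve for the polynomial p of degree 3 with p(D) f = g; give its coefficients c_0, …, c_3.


p(D) = -(3/2)·I + 2·D^2 + 2·D^3, i.e. c_0 = -3/2, c_1 = 0, c_2 = 2, c_3 = 2

D^0 f = -(1/2)x^7 - (5/4)x^3
D^1 f = -(7/2)x^6 - (15/4)x^2
D^2 f = -21x^5 - (15/2)x
D^3 f = -105x^4 - 15/2
matching coefficients of g against c_0 f + c_1 Df + … from the top degree down determines the c_i
solution: c_0 = -3/2, c_1 = 0, c_2 = 2, c_3 = 2


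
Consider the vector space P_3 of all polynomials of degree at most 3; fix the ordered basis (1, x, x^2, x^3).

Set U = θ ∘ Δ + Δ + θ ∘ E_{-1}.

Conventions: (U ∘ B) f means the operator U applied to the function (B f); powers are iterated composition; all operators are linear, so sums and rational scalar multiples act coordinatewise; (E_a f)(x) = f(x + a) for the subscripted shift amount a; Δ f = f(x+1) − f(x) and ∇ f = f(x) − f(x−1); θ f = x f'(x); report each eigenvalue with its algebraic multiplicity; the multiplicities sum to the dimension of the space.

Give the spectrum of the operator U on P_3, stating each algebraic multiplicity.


λ = 0 (multiplicity 1), λ = 1 (multiplicity 1), λ = 2 (multiplicity 1), λ = 3 (multiplicity 1)

image of 1: 0
image of x: x + 1
image of x^2: 2x^2 + 2x + 1
image of x^3: 3x^3 + 3x^2 + 9x + 1
the matrix is upper triangular; its diagonal is (0, 1, 2, 3)
for a triangular matrix the eigenvalues are the diagonal entries, with algebraic multiplicity their repetition count


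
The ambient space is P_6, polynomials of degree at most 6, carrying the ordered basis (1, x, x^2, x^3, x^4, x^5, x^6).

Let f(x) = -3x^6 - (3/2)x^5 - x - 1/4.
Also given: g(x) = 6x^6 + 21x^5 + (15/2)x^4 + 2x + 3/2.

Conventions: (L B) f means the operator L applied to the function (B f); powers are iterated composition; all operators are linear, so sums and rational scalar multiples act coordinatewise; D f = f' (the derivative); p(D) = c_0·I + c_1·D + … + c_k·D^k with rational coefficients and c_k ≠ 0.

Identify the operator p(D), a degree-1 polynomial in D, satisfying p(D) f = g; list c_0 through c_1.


D^0 f = -3x^6 - (3/2)x^5 - x - 1/4
D^1 f = -18x^5 - (15/2)x^4 - 1
matching coefficients of g against c_0 f + c_1 Df + … from the top degree down determines the c_i
solution: c_0 = -2, c_1 = -1

p(D) = -2·I − D, i.e. c_0 = -2, c_1 = -1


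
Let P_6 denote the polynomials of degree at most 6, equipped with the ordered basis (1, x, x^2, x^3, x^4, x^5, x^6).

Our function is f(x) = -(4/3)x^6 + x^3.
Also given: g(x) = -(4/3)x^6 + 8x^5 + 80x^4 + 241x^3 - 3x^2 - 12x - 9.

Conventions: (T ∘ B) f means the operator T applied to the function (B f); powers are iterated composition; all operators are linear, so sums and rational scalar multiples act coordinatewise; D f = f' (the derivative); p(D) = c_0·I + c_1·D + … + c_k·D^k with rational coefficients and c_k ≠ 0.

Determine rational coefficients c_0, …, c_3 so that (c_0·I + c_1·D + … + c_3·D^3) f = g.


D^0 f = -(4/3)x^6 + x^3
D^1 f = -8x^5 + 3x^2
D^2 f = -40x^4 + 6x
D^3 f = -160x^3 + 6
matching coefficients of g against c_0 f + c_1 Df + … from the top degree down determines the c_i
solution: c_0 = 1, c_1 = -1, c_2 = -2, c_3 = -3/2

c_0 = 1, c_1 = -1, c_2 = -2, c_3 = -3/2


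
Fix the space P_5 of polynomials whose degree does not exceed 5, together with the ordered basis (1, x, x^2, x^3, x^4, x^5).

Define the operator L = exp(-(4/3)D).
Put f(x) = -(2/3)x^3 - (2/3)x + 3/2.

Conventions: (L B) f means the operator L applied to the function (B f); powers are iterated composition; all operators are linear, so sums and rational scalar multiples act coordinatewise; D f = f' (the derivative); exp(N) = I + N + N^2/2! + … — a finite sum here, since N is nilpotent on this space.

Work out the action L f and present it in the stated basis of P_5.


order-1 term: (8/3)x^2 + 8/9
order-2 term: -(32/9)x
order-3 term: 128/81
the series for exp(-(4/3)D) f terminates at order 3
exp(-(4/3)D) f = -(2/3)x^3 + (8/3)x^2 - (38/9)x + 643/162

g(x) = -(2/3)x^3 + (8/3)x^2 - (38/9)x + 643/162


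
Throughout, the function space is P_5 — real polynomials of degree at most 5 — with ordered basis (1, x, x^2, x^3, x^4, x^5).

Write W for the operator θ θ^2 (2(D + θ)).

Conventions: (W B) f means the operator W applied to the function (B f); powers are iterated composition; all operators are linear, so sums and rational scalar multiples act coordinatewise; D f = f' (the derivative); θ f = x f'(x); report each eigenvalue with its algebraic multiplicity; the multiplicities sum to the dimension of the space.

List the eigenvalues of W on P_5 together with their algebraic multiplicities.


image of 1: 0
image of x: 2x
image of x^2: 32x^2 + 4x
image of x^3: 162x^3 + 48x^2
image of x^4: 512x^4 + 216x^3
image of x^5: 1250x^5 + 640x^4
the matrix is upper triangular; its diagonal is (0, 2, 32, 162, 512, 1250)
for a triangular matrix the eigenvalues are the diagonal entries, with algebraic multiplicity their repetition count

λ = 0 (multiplicity 1), λ = 2 (multiplicity 1), λ = 32 (multiplicity 1), λ = 162 (multiplicity 1), λ = 512 (multiplicity 1), λ = 1250 (multiplicity 1)


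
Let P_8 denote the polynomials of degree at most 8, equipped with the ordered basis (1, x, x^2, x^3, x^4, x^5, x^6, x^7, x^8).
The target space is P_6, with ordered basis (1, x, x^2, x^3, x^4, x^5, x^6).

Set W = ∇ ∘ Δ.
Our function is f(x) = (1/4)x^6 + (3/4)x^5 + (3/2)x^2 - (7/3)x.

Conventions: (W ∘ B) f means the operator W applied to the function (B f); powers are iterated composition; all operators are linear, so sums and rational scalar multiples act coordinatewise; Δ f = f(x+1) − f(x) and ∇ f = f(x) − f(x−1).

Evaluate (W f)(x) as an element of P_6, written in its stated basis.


Δ f = (3/2)x^5 + (15/2)x^4 + (25/2)x^3 + (45/4)x^2 + (33/4)x + 1/6
∇ Δ f = (15/2)x^4 + 15x^3 + (15/2)x^2 + (15/2)x + 7/2

the image equals g(x) = (15/2)x^4 + 15x^3 + (15/2)x^2 + (15/2)x + 7/2


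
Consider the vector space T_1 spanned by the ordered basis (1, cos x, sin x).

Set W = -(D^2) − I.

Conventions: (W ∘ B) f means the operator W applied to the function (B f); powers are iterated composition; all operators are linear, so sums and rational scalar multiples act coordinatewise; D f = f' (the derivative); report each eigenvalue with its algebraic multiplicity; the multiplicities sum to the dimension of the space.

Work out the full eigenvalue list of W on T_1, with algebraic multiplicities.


λ = -1 (multiplicity 1), λ = 0 (multiplicity 2)

image of 1: -1
image of cos x: 0
image of sin x: 0
the matrix is diagonal; its diagonal is (-1, 0, 0)
for a triangular matrix the eigenvalues are the diagonal entries, with algebraic multiplicity their repetition count


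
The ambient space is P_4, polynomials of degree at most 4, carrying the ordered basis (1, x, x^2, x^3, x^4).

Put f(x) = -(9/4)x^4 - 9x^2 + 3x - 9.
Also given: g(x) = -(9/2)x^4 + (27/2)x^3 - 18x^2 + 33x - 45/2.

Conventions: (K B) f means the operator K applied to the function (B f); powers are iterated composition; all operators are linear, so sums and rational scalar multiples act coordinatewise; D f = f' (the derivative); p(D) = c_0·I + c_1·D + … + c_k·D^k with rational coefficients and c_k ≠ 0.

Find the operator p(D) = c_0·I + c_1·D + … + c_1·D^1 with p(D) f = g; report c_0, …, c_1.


D^0 f = -(9/4)x^4 - 9x^2 + 3x - 9
D^1 f = -9x^3 - 18x + 3
matching coefficients of g against c_0 f + c_1 Df + … from the top degree down determines the c_i
solution: c_0 = 2, c_1 = -3/2

c_0 = 2, c_1 = -3/2


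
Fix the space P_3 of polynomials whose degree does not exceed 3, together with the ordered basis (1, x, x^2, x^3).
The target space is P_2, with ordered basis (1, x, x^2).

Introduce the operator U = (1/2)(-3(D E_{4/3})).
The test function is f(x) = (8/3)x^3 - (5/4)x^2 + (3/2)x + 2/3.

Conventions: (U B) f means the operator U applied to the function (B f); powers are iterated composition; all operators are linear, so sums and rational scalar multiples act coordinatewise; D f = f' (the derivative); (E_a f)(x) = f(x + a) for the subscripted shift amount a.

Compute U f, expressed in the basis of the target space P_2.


g(x) = -12x^2 - (113/4)x - 223/12

E_{4/3} f = (8/3)x^3 + (113/12)x^2 + (223/18)x + 548/81
D E_{4/3} f = 8x^2 + (113/6)x + 223/18
(-3(D E_{4/3})) f = -24x^2 - (113/2)x - 223/6
((1/2)(-3(D E_{4/3}))) f = -12x^2 - (113/4)x - 223/12


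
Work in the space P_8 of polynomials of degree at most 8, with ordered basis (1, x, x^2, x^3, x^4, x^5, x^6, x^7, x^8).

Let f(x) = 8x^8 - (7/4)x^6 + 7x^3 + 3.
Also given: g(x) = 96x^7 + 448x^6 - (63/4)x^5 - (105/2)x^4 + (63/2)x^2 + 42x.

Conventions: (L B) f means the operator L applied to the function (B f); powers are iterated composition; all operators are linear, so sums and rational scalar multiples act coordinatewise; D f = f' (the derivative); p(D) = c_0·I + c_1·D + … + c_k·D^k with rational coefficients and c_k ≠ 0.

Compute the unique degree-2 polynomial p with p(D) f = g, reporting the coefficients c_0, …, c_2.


p(D) = (3/2)·D + D^2, i.e. c_0 = 0, c_1 = 3/2, c_2 = 1

D^0 f = 8x^8 - (7/4)x^6 + 7x^3 + 3
D^1 f = 64x^7 - (21/2)x^5 + 21x^2
D^2 f = 448x^6 - (105/2)x^4 + 42x
matching coefficients of g against c_0 f + c_1 Df + … from the top degree down determines the c_i
solution: c_0 = 0, c_1 = 3/2, c_2 = 1


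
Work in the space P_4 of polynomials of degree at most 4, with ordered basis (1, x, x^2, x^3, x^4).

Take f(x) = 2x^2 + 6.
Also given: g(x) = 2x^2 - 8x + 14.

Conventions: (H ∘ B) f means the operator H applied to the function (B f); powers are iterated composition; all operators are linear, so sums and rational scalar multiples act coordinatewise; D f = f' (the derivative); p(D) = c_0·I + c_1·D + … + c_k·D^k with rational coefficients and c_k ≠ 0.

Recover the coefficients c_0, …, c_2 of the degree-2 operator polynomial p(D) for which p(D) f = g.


D^0 f = 2x^2 + 6
D^1 f = 4x
D^2 f = 4
matching coefficients of g against c_0 f + c_1 Df + … from the top degree down determines the c_i
solution: c_0 = 1, c_1 = -2, c_2 = 2

c_0 = 1, c_1 = -2, c_2 = 2


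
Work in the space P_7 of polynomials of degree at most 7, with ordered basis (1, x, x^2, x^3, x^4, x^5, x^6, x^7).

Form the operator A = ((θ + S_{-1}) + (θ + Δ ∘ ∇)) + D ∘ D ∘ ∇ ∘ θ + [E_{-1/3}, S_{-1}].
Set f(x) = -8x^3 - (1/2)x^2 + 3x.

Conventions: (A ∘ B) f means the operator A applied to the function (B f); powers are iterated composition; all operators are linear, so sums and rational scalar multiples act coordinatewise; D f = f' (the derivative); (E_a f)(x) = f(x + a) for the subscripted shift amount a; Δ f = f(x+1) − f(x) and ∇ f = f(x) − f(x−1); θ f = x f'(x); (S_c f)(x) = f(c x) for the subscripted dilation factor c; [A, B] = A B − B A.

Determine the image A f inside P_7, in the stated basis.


g(x) = -40x^3 - (37/2)x^2 - (133/3)x - 3877/27

θ f = -24x^3 - x^2 + 3x
S_{-1} f = 8x^3 - (1/2)x^2 - 3x
(θ + S_{-1}) f = -16x^3 - (3/2)x^2
θ f = -24x^3 - x^2 + 3x
∇ f = -24x^2 + 23x - 9/2
Δ ∇ f = -48x - 1
(θ + Δ ∘ ∇) f = -24x^3 - x^2 - 45x - 1
((θ + S_{-1}) + (θ + Δ ∘ ∇)) f = -40x^3 - (5/2)x^2 - 45x - 1
θ f = -24x^3 - x^2 + 3x
∇ θ f = -72x^2 + 70x - 20
D ∇ θ f = -144x + 70
D (D ∘ ∇ ∘ θ) f = -144
S_{-1} f = 8x^3 - (1/2)x^2 - 3x
E_{-1/3} S_{-1} f = 8x^3 - (17/2)x^2 + 35/54
E_{-1/3} f = -8x^3 + (15/2)x^2 + (2/3)x - 41/54
S_{-1} E_{-1/3} f = 8x^3 + (15/2)x^2 - (2/3)x - 41/54
[E_{-1/3}, S_{-1}] f = -16x^2 + (2/3)x + 38/27
(((θ + S_{-1}) + (θ + Δ ∘ ∇)) + D ∘ D ∘ ∇ ∘ θ + [E_{-1/3}, S_{-1}]) f = -40x^3 - (37/2)x^2 - (133/3)x - 3877/27


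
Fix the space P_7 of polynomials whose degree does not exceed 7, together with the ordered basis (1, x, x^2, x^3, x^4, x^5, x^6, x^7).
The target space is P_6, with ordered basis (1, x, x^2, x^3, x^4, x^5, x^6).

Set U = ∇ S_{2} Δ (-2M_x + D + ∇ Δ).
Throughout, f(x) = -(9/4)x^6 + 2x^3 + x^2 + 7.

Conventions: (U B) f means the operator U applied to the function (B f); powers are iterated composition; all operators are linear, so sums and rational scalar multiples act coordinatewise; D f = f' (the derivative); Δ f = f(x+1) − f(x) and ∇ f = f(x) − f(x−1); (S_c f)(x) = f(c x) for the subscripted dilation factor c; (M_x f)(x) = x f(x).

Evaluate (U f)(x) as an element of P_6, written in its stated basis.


M_x f = -(9/4)x^7 + 2x^4 + x^3 + 7x
(-2M_x) f = (9/2)x^7 - 4x^4 - 2x^3 - 14x
D f = -(27/2)x^5 + 6x^2 + 2x
Δ f = -(27/2)x^5 - (135/4)x^4 - 45x^3 - (111/4)x^2 - (11/2)x + 3/4
∇ Δ f = -(135/2)x^4 - (135/2)x^2 + 12x - 5/2
(-2M_x + D + ∇ Δ) f = (9/2)x^7 - (27/2)x^5 - (143/2)x^4 - 2x^3 - (123/2)x^2 - 5/2
Δ (-2M_x + D + ∇ Δ) f = (63/2)x^6 + (189/2)x^5 + 90x^4 - (527/2)x^3 - (951/2)x^2 - 451x - 144
S_{2} Δ (-2M_x + D + ∇ Δ) f = 2016x^6 + 3024x^5 + 1440x^4 - 2108x^3 - 1902x^2 - 902x - 144
∇ S_{2} Δ (-2M_x + D + ∇ Δ) f = 12096x^5 - 15120x^4 + 15840x^3 - 14964x^2 + 5256x - 1540

g(x) = 12096x^5 - 15120x^4 + 15840x^3 - 14964x^2 + 5256x - 1540


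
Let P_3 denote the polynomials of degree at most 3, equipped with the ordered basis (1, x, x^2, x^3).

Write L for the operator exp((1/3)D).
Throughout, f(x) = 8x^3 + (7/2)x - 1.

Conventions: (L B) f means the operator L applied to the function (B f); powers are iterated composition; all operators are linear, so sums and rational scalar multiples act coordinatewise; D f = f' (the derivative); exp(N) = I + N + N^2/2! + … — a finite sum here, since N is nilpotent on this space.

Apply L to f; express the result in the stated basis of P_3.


g(x) = 8x^3 + 8x^2 + (37/6)x + 25/54

order-1 term: 8x^2 + 7/6
order-2 term: (8/3)x
order-3 term: 8/27
the series for exp((1/3)D) f terminates at order 3
exp((1/3)D) f = 8x^3 + 8x^2 + (37/6)x + 25/54


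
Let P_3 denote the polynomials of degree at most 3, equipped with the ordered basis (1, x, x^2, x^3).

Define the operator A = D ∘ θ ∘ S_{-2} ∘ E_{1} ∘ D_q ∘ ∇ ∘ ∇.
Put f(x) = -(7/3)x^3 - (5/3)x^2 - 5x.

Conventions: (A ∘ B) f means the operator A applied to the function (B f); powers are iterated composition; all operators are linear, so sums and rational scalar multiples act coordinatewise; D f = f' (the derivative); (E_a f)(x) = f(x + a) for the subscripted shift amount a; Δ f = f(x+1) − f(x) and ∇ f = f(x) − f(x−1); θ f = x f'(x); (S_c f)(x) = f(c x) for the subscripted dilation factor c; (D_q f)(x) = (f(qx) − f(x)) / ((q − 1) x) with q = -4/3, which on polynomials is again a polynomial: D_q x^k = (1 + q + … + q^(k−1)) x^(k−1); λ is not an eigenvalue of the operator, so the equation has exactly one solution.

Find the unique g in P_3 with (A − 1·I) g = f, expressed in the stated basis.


the result is g(x) = (7/3)x^3 + (5/3)x^2 + 5x

write g with unknown coordinates in the stated basis and equate coefficients in (A − 1·I) g = f
solving from the highest basis element down gives g = (7/3)x^3 + (5/3)x^2 + 5x
check: A g = 0
so A g − 1·g = -(7/3)x^3 - (5/3)x^2 - 5x = f ✓


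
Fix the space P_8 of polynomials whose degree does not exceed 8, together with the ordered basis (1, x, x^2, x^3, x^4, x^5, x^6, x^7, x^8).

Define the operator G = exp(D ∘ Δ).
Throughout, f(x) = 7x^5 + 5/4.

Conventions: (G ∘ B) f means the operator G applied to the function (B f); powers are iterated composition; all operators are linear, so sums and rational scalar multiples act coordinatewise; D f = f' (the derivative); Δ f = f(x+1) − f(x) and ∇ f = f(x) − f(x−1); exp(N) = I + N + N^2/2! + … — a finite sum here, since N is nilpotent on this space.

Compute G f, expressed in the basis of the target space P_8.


order-1 term: 140x^3 + 210x^2 + 140x + 35
order-2 term: 420x + 420
the series for exp(D ∘ Δ) f terminates at order 2
exp(D ∘ Δ) f = 7x^5 + 140x^3 + 210x^2 + 560x + 1825/4

g(x) = 7x^5 + 140x^3 + 210x^2 + 560x + 1825/4


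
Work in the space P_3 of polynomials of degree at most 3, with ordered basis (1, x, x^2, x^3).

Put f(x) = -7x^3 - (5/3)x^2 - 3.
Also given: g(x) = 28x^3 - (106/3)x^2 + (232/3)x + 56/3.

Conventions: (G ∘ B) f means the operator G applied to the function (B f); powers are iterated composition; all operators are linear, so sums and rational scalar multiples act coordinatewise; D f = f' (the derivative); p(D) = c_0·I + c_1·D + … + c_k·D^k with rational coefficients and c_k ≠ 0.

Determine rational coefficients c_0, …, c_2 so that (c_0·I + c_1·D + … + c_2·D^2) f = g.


p(D) = -4·I + 2·D − 2·D^2, i.e. c_0 = -4, c_1 = 2, c_2 = -2

D^0 f = -7x^3 - (5/3)x^2 - 3
D^1 f = -21x^2 - (10/3)x
D^2 f = -42x - 10/3
matching coefficients of g against c_0 f + c_1 Df + … from the top degree down determines the c_i
solution: c_0 = -4, c_1 = 2, c_2 = -2


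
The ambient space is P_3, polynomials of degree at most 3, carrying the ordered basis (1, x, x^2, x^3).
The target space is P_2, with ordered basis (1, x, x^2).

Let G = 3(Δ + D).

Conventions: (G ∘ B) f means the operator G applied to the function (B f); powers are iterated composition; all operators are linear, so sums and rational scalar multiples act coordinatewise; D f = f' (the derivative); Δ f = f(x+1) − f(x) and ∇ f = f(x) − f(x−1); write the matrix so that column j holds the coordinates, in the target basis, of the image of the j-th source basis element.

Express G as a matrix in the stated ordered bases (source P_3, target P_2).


image of 1: 0
image of x: 6
image of x^2: 12x + 3
image of x^3: 18x^2 + 9x + 3
each image's coordinates form column j of the matrix

the matrix is [[0, 6, 3, 3]; [0, 0, 12, 9]; [0, 0, 0, 18]] (rows listed top to bottom)


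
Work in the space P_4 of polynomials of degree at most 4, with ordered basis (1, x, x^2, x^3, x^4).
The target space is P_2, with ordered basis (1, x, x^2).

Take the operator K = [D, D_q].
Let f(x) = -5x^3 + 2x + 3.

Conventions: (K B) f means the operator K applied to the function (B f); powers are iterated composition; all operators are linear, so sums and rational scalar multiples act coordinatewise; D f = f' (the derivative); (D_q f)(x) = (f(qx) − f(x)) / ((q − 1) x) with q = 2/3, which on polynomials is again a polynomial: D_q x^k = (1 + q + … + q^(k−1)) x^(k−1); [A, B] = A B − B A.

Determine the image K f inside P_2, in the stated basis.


D_q f = -(95/9)x^2 + 2
D D_q f = -(190/9)x
D f = -15x^2 + 2
D_q D f = -25x
[D, D_q] f = (35/9)x

the image equals g(x) = (35/9)x


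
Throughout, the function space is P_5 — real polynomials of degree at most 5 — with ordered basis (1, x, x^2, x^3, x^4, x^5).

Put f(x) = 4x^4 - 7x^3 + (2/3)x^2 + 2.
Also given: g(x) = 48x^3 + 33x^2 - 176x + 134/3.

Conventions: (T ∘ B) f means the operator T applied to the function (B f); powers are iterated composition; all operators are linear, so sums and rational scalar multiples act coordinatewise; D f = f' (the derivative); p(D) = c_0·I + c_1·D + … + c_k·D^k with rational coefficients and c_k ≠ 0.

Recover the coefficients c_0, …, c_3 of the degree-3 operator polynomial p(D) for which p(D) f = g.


D^0 f = 4x^4 - 7x^3 + (2/3)x^2 + 2
D^1 f = 16x^3 - 21x^2 + (4/3)x
D^2 f = 48x^2 - 42x + 4/3
D^3 f = 96x - 42
matching coefficients of g against c_0 f + c_1 Df + … from the top degree down determines the c_i
solution: c_0 = 0, c_1 = 3, c_2 = 2, c_3 = -1

p(D) = 3·D + 2·D^2 − D^3, i.e. c_0 = 0, c_1 = 3, c_2 = 2, c_3 = -1


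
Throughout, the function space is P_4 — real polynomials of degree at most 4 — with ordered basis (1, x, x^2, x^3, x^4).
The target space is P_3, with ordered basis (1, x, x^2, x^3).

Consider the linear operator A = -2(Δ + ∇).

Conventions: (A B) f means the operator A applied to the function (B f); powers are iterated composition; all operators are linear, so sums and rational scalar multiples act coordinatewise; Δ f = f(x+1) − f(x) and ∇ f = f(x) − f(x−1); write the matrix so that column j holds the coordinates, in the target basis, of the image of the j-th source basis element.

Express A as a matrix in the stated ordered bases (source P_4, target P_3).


image of 1: 0
image of x: -4
image of x^2: -8x
image of x^3: -12x^2 - 4
image of x^4: -16x^3 - 16x
each image's coordinates form column j of the matrix

the matrix is [[0, -4, 0, -4, 0]; [0, 0, -8, 0, -16]; [0, 0, 0, -12, 0]; [0, 0, 0, 0, -16]] (rows listed top to bottom)


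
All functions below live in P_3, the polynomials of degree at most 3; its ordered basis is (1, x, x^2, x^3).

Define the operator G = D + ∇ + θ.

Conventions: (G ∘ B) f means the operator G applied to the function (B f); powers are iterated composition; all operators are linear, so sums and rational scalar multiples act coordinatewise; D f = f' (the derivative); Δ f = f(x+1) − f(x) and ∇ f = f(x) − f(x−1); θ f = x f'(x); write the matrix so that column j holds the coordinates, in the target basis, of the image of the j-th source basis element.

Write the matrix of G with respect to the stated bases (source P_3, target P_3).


image of 1: 0
image of x: x + 2
image of x^2: 2x^2 + 4x - 1
image of x^3: 3x^3 + 6x^2 - 3x + 1
each image's coordinates form column j of the matrix

the matrix is [[0, 2, -1, 1]; [0, 1, 4, -3]; [0, 0, 2, 6]; [0, 0, 0, 3]] (rows listed top to bottom)


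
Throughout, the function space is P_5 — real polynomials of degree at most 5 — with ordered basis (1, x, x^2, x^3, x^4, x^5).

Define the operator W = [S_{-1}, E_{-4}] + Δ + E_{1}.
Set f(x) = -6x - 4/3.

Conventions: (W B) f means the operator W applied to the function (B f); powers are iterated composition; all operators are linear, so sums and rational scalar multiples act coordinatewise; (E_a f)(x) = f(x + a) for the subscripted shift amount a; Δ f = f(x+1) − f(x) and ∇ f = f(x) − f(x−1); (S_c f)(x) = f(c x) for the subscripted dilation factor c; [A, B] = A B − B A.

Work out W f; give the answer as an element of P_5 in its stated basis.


the image equals g(x) = -6x + 104/3

E_{-4} f = -6x + 68/3
S_{-1} E_{-4} f = 6x + 68/3
S_{-1} f = 6x - 4/3
E_{-4} S_{-1} f = 6x - 76/3
[S_{-1}, E_{-4}] f = 48
Δ f = -6
E_{1} f = -6x - 22/3
([S_{-1}, E_{-4}] + Δ + E_{1}) f = -6x + 104/3


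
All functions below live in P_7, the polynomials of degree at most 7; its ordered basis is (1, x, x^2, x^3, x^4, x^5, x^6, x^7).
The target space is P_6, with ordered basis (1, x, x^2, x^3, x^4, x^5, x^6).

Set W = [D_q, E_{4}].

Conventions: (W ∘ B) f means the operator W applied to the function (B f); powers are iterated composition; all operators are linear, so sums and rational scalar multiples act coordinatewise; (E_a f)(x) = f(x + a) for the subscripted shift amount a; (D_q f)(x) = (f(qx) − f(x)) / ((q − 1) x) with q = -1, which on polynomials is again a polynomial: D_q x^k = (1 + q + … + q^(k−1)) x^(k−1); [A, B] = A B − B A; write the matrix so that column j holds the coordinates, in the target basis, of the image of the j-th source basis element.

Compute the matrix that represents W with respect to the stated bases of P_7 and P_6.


the matrix is [[0, 0, 8, 32, 256, 1024, 6144, 24576]; [0, 0, 0, -8, 0, -256, 0, -6144]; [0, 0, 0, 0, 16, 64, 1280, 5120]; [0, 0, 0, 0, 0, -16, 0, -1280]; [0, 0, 0, 0, 0, 0, 24, 96]; [0, 0, 0, 0, 0, 0, 0, -24]; [0, 0, 0, 0, 0, 0, 0, 0]] (rows listed top to bottom)

image of 1: 0
image of x: 0
image of x^2: 8
image of x^3: -8x + 32
image of x^4: 16x^2 + 256
image of x^5: -16x^3 + 64x^2 - 256x + 1024
image of x^6: 24x^4 + 1280x^2 + 6144
image of x^7: -24x^5 + 96x^4 - 1280x^3 + 5120x^2 - 6144x + 24576
each image's coordinates form column j of the matrix


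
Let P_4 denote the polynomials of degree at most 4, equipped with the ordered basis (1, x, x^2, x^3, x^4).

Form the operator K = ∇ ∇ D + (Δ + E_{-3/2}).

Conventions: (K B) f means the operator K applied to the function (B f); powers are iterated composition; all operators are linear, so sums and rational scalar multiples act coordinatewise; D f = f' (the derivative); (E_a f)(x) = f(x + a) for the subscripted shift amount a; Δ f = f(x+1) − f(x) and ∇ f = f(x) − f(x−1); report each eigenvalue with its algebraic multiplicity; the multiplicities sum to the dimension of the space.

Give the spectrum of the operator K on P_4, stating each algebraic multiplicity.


λ = 1 (multiplicity 5)

image of 1: 1
image of x: x - 1/2
image of x^2: x^2 - x + 13/4
image of x^3: x^3 - (3/2)x^2 + (39/4)x + 29/8
image of x^4: x^4 - 2x^3 + (39/2)x^2 + (29/2)x - 287/16
the matrix is upper triangular; its diagonal is (1, 1, 1, 1, 1)
for a triangular matrix the eigenvalues are the diagonal entries, with algebraic multiplicity their repetition count


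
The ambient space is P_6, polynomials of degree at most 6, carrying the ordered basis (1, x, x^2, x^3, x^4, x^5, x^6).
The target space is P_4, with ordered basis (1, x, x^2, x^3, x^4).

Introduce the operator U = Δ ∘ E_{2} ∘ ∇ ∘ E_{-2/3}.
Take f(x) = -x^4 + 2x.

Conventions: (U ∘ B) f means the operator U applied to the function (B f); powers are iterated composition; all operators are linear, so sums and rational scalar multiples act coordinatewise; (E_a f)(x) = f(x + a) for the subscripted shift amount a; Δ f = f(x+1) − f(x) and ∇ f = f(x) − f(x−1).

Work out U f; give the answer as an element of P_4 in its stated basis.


E_{-2/3} f = -x^4 + (8/3)x^3 - (8/3)x^2 + (86/27)x - 124/81
∇ E_{-2/3} f = -4x^3 + 14x^2 - (52/3)x + 257/27
E_{2} ∇ E_{-2/3} f = -4x^3 - 10x^2 - (28/3)x - 31/27
Δ E_{2} ∇ E_{-2/3} f = -12x^2 - 32x - 70/3

the result is g(x) = -12x^2 - 32x - 70/3


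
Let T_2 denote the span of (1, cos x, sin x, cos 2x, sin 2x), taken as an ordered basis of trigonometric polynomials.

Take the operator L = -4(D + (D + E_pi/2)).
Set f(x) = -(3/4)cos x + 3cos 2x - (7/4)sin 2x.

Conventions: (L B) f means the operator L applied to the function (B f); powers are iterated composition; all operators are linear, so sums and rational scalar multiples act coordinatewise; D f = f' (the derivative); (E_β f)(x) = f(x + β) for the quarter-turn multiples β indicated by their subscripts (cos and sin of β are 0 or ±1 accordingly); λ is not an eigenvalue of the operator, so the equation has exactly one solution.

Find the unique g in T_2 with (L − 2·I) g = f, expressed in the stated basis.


write g with unknown coordinates in the stated basis and equate coefficients in (L − 2·I) g = f
solving from the highest basis element down gives g = (3/296)cos x + (9/148)sin x - (11/130)cos 2x - (103/520)sin 2x
check: L g = -(27/37)cos x + (9/74)sin x + (184/65)cos 2x - (279/130)sin 2x
so L g − 2·g = -(3/4)cos x + 3cos 2x - (7/4)sin 2x = f ✓

the result is g(x) = (3/296)cos x + (9/148)sin x - (11/130)cos 2x - (103/520)sin 2x


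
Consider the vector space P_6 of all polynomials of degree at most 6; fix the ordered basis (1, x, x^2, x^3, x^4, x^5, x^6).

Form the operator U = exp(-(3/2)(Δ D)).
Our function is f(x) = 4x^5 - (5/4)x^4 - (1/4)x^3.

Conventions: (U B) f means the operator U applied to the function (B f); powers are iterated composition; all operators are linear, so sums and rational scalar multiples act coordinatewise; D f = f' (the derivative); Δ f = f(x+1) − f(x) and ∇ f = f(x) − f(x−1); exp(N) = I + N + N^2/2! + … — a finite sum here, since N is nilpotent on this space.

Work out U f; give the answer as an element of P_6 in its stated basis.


order-1 term: -120x^3 - (315/2)x^2 - (381/4)x - 171/8
order-2 term: 540x + 2025/4
the series for exp(-(3/2)(Δ D)) f terminates at order 2
exp(-(3/2)(Δ D)) f = 4x^5 - (5/4)x^4 - (481/4)x^3 - (315/2)x^2 + (1779/4)x + 3879/8

the image equals g(x) = 4x^5 - (5/4)x^4 - (481/4)x^3 - (315/2)x^2 + (1779/4)x + 3879/8


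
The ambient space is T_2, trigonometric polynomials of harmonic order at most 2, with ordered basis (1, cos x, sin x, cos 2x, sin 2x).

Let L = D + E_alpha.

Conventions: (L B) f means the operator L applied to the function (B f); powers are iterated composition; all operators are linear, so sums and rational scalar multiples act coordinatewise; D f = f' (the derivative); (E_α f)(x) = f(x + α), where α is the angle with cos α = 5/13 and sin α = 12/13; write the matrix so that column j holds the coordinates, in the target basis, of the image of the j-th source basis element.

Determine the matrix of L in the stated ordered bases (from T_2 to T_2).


the matrix is [[1, 0, 0, 0, 0]; [0, 5/13, 25/13, 0, 0]; [0, -25/13, 5/13, 0, 0]; [0, 0, 0, -119/169, 458/169]; [0, 0, 0, -458/169, -119/169]] (rows listed top to bottom)

image of 1: 1
image of cos x: (5/13)cos x - (25/13)sin x
image of sin x: (25/13)cos x + (5/13)sin x
image of cos 2x: -(119/169)cos 2x - (458/169)sin 2x
image of sin 2x: (458/169)cos 2x - (119/169)sin 2x
each image's coordinates form column j of the matrix


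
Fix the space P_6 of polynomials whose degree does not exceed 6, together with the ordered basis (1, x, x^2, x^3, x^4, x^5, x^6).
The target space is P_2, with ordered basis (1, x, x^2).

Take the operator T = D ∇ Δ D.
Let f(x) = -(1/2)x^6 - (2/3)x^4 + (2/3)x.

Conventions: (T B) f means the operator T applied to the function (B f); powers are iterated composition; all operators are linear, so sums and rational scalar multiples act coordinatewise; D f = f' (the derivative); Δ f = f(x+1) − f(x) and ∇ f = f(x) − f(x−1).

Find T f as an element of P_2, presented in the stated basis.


g(x) = -180x^2 - 46

D f = -3x^5 - (8/3)x^3 + 2/3
Δ D f = -15x^4 - 30x^3 - 38x^2 - 23x - 17/3
∇ (Δ D) f = -60x^3 - 46x
D ∇ (Δ D) f = -180x^2 - 46


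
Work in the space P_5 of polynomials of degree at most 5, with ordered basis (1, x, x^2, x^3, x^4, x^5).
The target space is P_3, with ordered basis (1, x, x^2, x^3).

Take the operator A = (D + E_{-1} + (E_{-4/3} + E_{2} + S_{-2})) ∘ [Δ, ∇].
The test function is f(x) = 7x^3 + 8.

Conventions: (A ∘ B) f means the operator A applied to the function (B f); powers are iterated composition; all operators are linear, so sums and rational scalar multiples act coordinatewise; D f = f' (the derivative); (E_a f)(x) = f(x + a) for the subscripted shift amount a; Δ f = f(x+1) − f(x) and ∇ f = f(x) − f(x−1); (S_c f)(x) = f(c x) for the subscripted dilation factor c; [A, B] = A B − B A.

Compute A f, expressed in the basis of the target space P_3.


the image equals g(x) = 0

∇ f = 21x^2 - 21x + 7
Δ ∇ f = 42x
Δ f = 21x^2 + 21x + 7
∇ Δ f = 42x
[Δ, ∇] f = 0
D [Δ, ∇] f = 0
E_{-1} [Δ, ∇] f = 0
E_{-4/3} [Δ, ∇] f = 0
E_{2} [Δ, ∇] f = 0
S_{-2} [Δ, ∇] f = 0
(E_{-4/3} + E_{2} + S_{-2}) [Δ, ∇] f = 0
(D + E_{-1} + (E_{-4/3} + E_{2} + S_{-2})) [Δ, ∇] f = 0


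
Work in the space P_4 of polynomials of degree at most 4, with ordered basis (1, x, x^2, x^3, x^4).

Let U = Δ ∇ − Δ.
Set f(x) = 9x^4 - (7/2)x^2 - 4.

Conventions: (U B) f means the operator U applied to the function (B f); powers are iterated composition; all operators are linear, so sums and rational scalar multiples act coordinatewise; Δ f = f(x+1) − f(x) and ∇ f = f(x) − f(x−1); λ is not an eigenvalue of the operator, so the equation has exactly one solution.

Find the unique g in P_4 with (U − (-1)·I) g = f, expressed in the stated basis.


g(x) = 9x^4 + 36x^3 + (101/2)x^2 + 29x + 3/2

write g with unknown coordinates in the stated basis and equate coefficients in (U − (-1)·I) g = f
solving from the highest basis element down gives g = 9x^4 + 36x^3 + (101/2)x^2 + 29x + 3/2
check: U g = -36x^3 - 54x^2 - 29x - 11/2
so U g − (-1)·g = 9x^4 - (7/2)x^2 - 4 = f ✓


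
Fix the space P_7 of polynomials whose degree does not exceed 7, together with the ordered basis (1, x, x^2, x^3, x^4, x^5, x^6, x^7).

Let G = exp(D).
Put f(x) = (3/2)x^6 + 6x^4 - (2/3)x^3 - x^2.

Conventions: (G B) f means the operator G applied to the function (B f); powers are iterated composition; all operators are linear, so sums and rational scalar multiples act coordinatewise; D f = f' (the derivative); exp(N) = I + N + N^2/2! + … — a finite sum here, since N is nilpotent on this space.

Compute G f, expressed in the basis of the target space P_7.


g(x) = (3/2)x^6 + 9x^5 + (57/2)x^4 + (160/3)x^3 + (111/2)x^2 + 29x + 35/6

order-1 term: 9x^5 + 24x^3 - 2x^2 - 2x
order-2 term: (45/2)x^4 + 36x^2 - 2x - 1
order-3 term: 30x^3 + 24x - 2/3
order-4 term: (45/2)x^2 + 6
order-5 term: 9x
order-6 term: 3/2
the series for exp(D) f terminates at order 6
exp(D) f = (3/2)x^6 + 9x^5 + (57/2)x^4 + (160/3)x^3 + (111/2)x^2 + 29x + 35/6


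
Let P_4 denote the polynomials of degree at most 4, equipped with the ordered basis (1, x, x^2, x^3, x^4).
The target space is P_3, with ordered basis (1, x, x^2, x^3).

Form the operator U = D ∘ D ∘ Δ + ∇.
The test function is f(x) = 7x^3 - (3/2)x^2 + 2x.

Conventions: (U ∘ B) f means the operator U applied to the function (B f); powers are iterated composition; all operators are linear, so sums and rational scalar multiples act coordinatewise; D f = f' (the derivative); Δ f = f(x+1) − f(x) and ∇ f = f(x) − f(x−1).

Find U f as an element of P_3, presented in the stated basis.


the result is g(x) = 21x^2 - 24x + 105/2

Δ f = 21x^2 + 18x + 15/2
D Δ f = 42x + 18
D D Δ f = 42
∇ f = 21x^2 - 24x + 21/2
(D ∘ D ∘ Δ + ∇) f = 21x^2 - 24x + 105/2


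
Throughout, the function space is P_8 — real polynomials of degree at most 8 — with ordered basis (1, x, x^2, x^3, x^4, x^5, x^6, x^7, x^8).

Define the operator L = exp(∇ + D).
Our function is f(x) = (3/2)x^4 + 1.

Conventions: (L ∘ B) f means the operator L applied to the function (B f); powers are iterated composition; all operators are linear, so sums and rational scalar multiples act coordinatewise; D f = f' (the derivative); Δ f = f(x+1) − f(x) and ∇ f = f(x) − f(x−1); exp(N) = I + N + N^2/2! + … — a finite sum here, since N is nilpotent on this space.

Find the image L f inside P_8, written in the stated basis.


the result is g(x) = (3/2)x^4 + 12x^3 + 27x^2 + 18x + 4

order-1 term: 12x^3 - 9x^2 + 6x - 3/2
order-2 term: 36x^2 - 36x + 33/2
order-3 term: 48x - 36
order-4 term: 24
the series for exp(∇ + D) f terminates at order 4
exp(∇ + D) f = (3/2)x^4 + 12x^3 + 27x^2 + 18x + 4


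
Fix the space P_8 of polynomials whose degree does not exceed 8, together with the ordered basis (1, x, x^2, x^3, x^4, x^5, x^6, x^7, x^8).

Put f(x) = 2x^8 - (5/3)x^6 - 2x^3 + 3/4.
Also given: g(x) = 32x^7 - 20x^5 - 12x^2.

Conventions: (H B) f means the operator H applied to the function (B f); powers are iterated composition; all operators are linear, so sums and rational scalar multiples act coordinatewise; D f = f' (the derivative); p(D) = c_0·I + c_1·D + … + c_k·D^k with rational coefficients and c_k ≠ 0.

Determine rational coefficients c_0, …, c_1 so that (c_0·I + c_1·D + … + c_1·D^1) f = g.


p(D) = 2·D, i.e. c_0 = 0, c_1 = 2

D^0 f = 2x^8 - (5/3)x^6 - 2x^3 + 3/4
D^1 f = 16x^7 - 10x^5 - 6x^2
matching coefficients of g against c_0 f + c_1 Df + … from the top degree down determines the c_i
solution: c_0 = 0, c_1 = 2


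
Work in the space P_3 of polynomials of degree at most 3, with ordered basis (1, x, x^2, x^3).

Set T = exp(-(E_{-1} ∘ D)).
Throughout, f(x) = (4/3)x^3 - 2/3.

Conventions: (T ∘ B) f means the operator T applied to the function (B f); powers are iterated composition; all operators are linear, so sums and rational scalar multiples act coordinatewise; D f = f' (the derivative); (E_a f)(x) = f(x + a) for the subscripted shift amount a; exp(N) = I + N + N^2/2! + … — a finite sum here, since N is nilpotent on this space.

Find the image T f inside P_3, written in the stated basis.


order-1 term: -4x^2 + 8x - 4
order-2 term: 4x - 8
order-3 term: -4/3
the series for exp(-(E_{-1} ∘ D)) f terminates at order 3
exp(-(E_{-1} ∘ D)) f = (4/3)x^3 - 4x^2 + 12x - 14

the result is g(x) = (4/3)x^3 - 4x^2 + 12x - 14


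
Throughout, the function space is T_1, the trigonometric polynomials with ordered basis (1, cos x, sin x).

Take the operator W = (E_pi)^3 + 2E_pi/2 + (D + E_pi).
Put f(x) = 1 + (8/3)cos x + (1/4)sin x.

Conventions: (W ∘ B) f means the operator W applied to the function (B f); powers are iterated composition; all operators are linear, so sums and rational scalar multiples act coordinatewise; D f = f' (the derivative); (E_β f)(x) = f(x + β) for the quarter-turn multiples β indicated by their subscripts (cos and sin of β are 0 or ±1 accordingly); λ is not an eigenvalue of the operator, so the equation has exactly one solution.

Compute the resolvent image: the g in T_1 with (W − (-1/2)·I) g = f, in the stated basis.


write g with unknown coordinates in the stated basis and equate coefficients in (W − (-1/2)·I) g = f
solving from the highest basis element down gives g = 2/9 - (19/45)cos x + (61/90)sin x
check: W g = 8/9 + (259/90)cos x - (4/45)sin x
so W g − (-1/2)·g = 1 + (8/3)cos x + (1/4)sin x = f ✓

the image equals g(x) = 2/9 - (19/45)cos x + (61/90)sin x
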